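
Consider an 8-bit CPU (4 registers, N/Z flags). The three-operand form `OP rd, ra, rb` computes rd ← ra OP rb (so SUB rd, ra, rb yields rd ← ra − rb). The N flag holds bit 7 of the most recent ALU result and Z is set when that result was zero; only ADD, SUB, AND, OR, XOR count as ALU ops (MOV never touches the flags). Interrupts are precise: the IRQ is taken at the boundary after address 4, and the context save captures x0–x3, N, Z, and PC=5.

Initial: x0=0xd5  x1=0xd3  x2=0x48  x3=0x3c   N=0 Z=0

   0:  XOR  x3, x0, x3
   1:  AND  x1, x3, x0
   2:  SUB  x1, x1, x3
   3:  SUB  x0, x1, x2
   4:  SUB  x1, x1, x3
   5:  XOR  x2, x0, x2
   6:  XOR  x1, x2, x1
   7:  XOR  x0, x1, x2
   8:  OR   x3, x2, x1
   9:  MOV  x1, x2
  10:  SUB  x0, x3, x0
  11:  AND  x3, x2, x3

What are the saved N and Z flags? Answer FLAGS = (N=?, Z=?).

FLAGS = (N=1, Z=0)

after  0: x0=0xd5 x1=0xd3 x2=0x48 x3=0xe9  N=1 Z=0
after  1: x0=0xd5 x1=0xc1 x2=0x48 x3=0xe9  N=1 Z=0
after  2: x0=0xd5 x1=0xd8 x2=0x48 x3=0xe9  N=1 Z=0
after  3: x0=0x90 x1=0xd8 x2=0x48 x3=0xe9  N=1 Z=0
after  4: x0=0x90 x1=0xef x2=0x48 x3=0xe9  N=1 Z=0
-- IRQ taken; context saved, return-PC = 5 --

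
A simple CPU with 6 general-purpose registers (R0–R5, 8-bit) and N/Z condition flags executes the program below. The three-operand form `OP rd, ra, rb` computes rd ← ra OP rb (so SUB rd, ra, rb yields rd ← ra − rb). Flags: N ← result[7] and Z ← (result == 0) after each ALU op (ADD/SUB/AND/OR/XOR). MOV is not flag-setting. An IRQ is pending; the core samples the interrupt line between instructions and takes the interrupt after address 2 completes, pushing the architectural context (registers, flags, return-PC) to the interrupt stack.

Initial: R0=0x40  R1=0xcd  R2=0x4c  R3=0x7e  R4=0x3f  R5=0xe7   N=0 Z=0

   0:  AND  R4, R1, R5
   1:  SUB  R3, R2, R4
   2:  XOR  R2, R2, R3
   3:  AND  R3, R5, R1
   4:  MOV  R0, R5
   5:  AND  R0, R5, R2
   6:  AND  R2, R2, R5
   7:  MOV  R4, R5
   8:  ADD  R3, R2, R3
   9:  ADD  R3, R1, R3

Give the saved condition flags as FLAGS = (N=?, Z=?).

FLAGS = (N=1, Z=0)

after  0: R0=0x40 R1=0xcd R2=0x4c R3=0x7e R4=0xc5 R5=0xe7  N=1 Z=0
after  1: R0=0x40 R1=0xcd R2=0x4c R3=0x87 R4=0xc5 R5=0xe7  N=1 Z=0
after  2: R0=0x40 R1=0xcd R2=0xcb R3=0x87 R4=0xc5 R5=0xe7  N=1 Z=0
-- IRQ taken; context saved, return-PC = 3 --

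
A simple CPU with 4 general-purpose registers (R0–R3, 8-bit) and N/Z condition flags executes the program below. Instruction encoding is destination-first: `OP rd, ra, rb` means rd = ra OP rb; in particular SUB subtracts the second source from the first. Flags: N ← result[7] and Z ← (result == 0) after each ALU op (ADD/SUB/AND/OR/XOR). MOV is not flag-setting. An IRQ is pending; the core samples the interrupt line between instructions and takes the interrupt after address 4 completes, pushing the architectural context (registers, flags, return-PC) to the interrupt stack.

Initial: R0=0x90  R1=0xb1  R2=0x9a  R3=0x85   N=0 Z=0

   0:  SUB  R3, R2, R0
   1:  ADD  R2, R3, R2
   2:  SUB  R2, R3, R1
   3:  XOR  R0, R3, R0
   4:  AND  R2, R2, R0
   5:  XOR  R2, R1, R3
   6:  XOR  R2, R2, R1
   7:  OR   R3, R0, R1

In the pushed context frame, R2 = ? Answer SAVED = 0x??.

after  0: R0=0x90 R1=0xb1 R2=0x9a R3=0x0a  N=0 Z=0
after  1: R0=0x90 R1=0xb1 R2=0xa4 R3=0x0a  N=1 Z=0
after  2: R0=0x90 R1=0xb1 R2=0x59 R3=0x0a  N=0 Z=0
after  3: R0=0x9a R1=0xb1 R2=0x59 R3=0x0a  N=1 Z=0
after  4: R0=0x9a R1=0xb1 R2=0x18 R3=0x0a  N=0 Z=0
-- IRQ taken; context saved, return-PC = 5 --

SAVED = 0x18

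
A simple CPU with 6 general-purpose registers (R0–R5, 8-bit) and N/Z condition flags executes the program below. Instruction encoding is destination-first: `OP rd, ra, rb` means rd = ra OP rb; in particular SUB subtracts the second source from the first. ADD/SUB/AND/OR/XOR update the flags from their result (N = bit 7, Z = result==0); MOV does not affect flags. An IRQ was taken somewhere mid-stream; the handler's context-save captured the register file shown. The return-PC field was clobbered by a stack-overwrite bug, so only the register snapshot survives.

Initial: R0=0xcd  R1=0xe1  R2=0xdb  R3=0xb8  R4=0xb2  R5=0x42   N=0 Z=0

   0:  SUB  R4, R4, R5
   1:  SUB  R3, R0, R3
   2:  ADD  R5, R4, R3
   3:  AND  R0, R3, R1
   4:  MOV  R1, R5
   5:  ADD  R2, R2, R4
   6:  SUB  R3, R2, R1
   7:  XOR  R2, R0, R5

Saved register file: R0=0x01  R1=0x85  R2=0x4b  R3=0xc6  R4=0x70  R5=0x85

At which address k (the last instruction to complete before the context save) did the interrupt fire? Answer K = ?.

after  0: R0=0xcd R1=0xe1 R2=0xdb R3=0xb8 R4=0x70 R5=0x42  N=0 Z=0
after  1: R0=0xcd R1=0xe1 R2=0xdb R3=0x15 R4=0x70 R5=0x42  N=0 Z=0
after  2: R0=0xcd R1=0xe1 R2=0xdb R3=0x15 R4=0x70 R5=0x85  N=1 Z=0
after  3: R0=0x01 R1=0xe1 R2=0xdb R3=0x15 R4=0x70 R5=0x85  N=0 Z=0
after  4: R0=0x01 R1=0x85 R2=0xdb R3=0x15 R4=0x70 R5=0x85  N=0 Z=0
after  5: R0=0x01 R1=0x85 R2=0x4b R3=0x15 R4=0x70 R5=0x85  N=0 Z=0
after  6: R0=0x01 R1=0x85 R2=0x4b R3=0xc6 R4=0x70 R5=0x85  N=1 Z=0
-- IRQ taken; context saved, return-PC = 7 --

K = 6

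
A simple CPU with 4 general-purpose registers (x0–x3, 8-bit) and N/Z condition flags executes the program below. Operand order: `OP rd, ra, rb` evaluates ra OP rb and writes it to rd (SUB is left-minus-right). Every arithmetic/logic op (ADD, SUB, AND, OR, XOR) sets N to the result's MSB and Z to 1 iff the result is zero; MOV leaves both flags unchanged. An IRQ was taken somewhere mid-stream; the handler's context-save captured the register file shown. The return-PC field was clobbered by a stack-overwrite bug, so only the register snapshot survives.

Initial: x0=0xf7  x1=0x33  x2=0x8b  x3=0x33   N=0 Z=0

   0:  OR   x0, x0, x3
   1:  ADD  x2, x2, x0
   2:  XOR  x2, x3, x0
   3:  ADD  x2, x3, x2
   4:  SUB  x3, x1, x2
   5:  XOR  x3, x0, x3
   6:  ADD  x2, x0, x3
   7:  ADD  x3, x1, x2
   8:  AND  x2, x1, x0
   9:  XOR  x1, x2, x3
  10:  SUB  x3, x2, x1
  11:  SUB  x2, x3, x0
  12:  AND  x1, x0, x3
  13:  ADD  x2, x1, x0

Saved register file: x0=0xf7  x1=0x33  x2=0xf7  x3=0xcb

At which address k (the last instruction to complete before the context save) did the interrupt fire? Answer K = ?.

after  0: x0=0xf7 x1=0x33 x2=0x8b x3=0x33  N=1 Z=0
after  1: x0=0xf7 x1=0x33 x2=0x82 x3=0x33  N=1 Z=0
after  2: x0=0xf7 x1=0x33 x2=0xc4 x3=0x33  N=1 Z=0
after  3: x0=0xf7 x1=0x33 x2=0xf7 x3=0x33  N=1 Z=0
after  4: x0=0xf7 x1=0x33 x2=0xf7 x3=0x3c  N=0 Z=0
after  5: x0=0xf7 x1=0x33 x2=0xf7 x3=0xcb  N=1 Z=0
-- IRQ taken; context saved, return-PC = 6 --

K = 5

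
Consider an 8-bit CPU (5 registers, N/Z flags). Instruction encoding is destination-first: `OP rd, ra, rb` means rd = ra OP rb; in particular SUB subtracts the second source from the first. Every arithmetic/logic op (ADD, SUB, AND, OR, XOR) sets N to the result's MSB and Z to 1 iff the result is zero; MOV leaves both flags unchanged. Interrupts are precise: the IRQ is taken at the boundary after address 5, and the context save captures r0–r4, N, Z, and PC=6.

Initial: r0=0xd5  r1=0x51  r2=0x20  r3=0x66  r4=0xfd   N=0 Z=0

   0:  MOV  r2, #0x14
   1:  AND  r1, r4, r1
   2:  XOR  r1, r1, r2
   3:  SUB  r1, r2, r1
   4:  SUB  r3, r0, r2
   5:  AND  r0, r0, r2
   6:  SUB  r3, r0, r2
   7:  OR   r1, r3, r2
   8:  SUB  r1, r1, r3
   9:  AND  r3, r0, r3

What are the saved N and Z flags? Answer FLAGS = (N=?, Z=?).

after  0: r0=0xd5 r1=0x51 r2=0x14 r3=0x66 r4=0xfd  N=0 Z=0
after  1: r0=0xd5 r1=0x51 r2=0x14 r3=0x66 r4=0xfd  N=0 Z=0
after  2: r0=0xd5 r1=0x45 r2=0x14 r3=0x66 r4=0xfd  N=0 Z=0
after  3: r0=0xd5 r1=0xcf r2=0x14 r3=0x66 r4=0xfd  N=1 Z=0
after  4: r0=0xd5 r1=0xcf r2=0x14 r3=0xc1 r4=0xfd  N=1 Z=0
after  5: r0=0x14 r1=0xcf r2=0x14 r3=0xc1 r4=0xfd  N=0 Z=0
-- IRQ taken; context saved, return-PC = 6 --

FLAGS = (N=0, Z=0)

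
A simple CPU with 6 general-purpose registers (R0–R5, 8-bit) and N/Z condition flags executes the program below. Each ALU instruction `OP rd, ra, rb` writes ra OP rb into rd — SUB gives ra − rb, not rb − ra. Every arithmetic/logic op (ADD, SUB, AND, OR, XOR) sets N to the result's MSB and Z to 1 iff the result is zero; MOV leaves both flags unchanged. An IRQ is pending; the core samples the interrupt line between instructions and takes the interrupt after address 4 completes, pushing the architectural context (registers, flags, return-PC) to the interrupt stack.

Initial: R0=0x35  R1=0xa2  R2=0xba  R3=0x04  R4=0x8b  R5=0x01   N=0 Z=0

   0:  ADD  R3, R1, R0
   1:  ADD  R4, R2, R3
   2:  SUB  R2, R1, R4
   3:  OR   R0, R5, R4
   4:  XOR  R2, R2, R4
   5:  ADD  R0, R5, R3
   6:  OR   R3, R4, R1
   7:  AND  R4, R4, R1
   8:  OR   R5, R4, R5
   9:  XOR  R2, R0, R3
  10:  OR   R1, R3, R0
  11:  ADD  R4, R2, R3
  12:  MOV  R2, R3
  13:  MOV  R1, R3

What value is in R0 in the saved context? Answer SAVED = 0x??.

SAVED = 0x91

after  0: R0=0x35 R1=0xa2 R2=0xba R3=0xd7 R4=0x8b R5=0x01  N=1 Z=0
after  1: R0=0x35 R1=0xa2 R2=0xba R3=0xd7 R4=0x91 R5=0x01  N=1 Z=0
after  2: R0=0x35 R1=0xa2 R2=0x11 R3=0xd7 R4=0x91 R5=0x01  N=0 Z=0
after  3: R0=0x91 R1=0xa2 R2=0x11 R3=0xd7 R4=0x91 R5=0x01  N=1 Z=0
after  4: R0=0x91 R1=0xa2 R2=0x80 R3=0xd7 R4=0x91 R5=0x01  N=1 Z=0
-- IRQ taken; context saved, return-PC = 5 --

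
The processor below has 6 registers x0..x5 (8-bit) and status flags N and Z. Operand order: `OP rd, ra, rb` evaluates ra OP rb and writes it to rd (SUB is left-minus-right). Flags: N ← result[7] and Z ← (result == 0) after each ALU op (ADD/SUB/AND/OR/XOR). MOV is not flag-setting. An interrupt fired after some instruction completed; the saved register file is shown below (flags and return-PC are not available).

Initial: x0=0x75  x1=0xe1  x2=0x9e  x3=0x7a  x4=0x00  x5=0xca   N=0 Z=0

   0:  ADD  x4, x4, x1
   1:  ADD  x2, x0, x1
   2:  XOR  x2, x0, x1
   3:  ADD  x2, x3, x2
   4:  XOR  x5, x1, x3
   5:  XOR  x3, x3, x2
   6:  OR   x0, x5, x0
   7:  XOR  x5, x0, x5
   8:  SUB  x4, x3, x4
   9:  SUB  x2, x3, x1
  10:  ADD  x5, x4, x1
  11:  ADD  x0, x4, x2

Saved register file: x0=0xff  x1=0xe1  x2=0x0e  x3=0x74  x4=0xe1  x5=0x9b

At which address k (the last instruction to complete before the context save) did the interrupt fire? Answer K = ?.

after  0: x0=0x75 x1=0xe1 x2=0x9e x3=0x7a x4=0xe1 x5=0xca  N=1 Z=0
after  1: x0=0x75 x1=0xe1 x2=0x56 x3=0x7a x4=0xe1 x5=0xca  N=0 Z=0
after  2: x0=0x75 x1=0xe1 x2=0x94 x3=0x7a x4=0xe1 x5=0xca  N=1 Z=0
after  3: x0=0x75 x1=0xe1 x2=0x0e x3=0x7a x4=0xe1 x5=0xca  N=0 Z=0
after  4: x0=0x75 x1=0xe1 x2=0x0e x3=0x7a x4=0xe1 x5=0x9b  N=1 Z=0
after  5: x0=0x75 x1=0xe1 x2=0x0e x3=0x74 x4=0xe1 x5=0x9b  N=0 Z=0
after  6: x0=0xff x1=0xe1 x2=0x0e x3=0x74 x4=0xe1 x5=0x9b  N=1 Z=0
-- IRQ taken; context saved, return-PC = 7 --

K = 6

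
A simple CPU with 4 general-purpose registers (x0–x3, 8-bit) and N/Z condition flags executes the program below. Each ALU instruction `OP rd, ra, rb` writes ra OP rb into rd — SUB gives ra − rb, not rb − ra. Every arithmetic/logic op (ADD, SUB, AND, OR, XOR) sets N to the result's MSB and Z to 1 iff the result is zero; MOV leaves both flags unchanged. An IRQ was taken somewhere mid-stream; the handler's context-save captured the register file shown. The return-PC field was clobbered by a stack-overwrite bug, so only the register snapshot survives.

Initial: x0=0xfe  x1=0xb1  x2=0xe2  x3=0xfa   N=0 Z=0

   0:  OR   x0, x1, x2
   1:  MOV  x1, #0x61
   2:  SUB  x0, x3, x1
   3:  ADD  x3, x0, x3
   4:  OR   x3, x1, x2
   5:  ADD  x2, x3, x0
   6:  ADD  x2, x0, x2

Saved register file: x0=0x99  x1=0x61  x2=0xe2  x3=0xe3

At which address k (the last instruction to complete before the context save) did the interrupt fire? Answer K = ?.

after  0: x0=0xf3 x1=0xb1 x2=0xe2 x3=0xfa  N=1 Z=0
after  1: x0=0xf3 x1=0x61 x2=0xe2 x3=0xfa  N=1 Z=0
after  2: x0=0x99 x1=0x61 x2=0xe2 x3=0xfa  N=1 Z=0
after  3: x0=0x99 x1=0x61 x2=0xe2 x3=0x93  N=1 Z=0
after  4: x0=0x99 x1=0x61 x2=0xe2 x3=0xe3  N=1 Z=0
-- IRQ taken; context saved, return-PC = 5 --

K = 4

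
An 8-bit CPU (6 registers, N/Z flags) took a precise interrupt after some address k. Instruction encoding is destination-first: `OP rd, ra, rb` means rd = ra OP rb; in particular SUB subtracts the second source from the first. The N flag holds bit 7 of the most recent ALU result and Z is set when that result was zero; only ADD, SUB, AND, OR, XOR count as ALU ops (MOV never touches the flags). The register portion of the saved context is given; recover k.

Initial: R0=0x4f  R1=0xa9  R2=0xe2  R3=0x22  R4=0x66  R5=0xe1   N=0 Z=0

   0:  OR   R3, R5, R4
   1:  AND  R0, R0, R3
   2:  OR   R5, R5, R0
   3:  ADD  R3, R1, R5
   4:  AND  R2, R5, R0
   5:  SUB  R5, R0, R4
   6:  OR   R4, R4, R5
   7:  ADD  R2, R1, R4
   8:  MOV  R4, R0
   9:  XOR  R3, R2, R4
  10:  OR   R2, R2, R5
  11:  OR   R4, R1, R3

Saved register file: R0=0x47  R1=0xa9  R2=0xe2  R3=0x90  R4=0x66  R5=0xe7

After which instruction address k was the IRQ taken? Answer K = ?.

K = 3

after  0: R0=0x4f R1=0xa9 R2=0xe2 R3=0xe7 R4=0x66 R5=0xe1  N=1 Z=0
after  1: R0=0x47 R1=0xa9 R2=0xe2 R3=0xe7 R4=0x66 R5=0xe1  N=0 Z=0
after  2: R0=0x47 R1=0xa9 R2=0xe2 R3=0xe7 R4=0x66 R5=0xe7  N=1 Z=0
after  3: R0=0x47 R1=0xa9 R2=0xe2 R3=0x90 R4=0x66 R5=0xe7  N=1 Z=0
-- IRQ taken; context saved, return-PC = 4 --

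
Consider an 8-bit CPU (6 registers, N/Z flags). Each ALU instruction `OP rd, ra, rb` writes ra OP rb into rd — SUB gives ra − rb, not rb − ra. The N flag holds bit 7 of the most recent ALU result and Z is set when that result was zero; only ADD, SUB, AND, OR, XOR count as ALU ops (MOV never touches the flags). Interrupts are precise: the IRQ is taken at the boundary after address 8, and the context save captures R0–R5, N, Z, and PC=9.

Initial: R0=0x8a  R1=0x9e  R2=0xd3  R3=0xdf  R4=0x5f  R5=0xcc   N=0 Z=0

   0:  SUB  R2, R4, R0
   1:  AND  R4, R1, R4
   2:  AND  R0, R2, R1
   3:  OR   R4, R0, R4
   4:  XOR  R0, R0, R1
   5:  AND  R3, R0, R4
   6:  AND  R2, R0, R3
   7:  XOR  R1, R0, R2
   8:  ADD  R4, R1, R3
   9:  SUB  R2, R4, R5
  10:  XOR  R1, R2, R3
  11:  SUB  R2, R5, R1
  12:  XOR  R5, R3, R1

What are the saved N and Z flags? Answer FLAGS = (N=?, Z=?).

FLAGS = (N=0, Z=0)

after  0: R0=0x8a R1=0x9e R2=0xd5 R3=0xdf R4=0x5f R5=0xcc  N=1 Z=0
after  1: R0=0x8a R1=0x9e R2=0xd5 R3=0xdf R4=0x1e R5=0xcc  N=0 Z=0
after  2: R0=0x94 R1=0x9e R2=0xd5 R3=0xdf R4=0x1e R5=0xcc  N=1 Z=0
after  3: R0=0x94 R1=0x9e R2=0xd5 R3=0xdf R4=0x9e R5=0xcc  N=1 Z=0
after  4: R0=0x0a R1=0x9e R2=0xd5 R3=0xdf R4=0x9e R5=0xcc  N=0 Z=0
after  5: R0=0x0a R1=0x9e R2=0xd5 R3=0x0a R4=0x9e R5=0xcc  N=0 Z=0
after  6: R0=0x0a R1=0x9e R2=0x0a R3=0x0a R4=0x9e R5=0xcc  N=0 Z=0
after  7: R0=0x0a R1=0x00 R2=0x0a R3=0x0a R4=0x9e R5=0xcc  N=0 Z=1
after  8: R0=0x0a R1=0x00 R2=0x0a R3=0x0a R4=0x0a R5=0xcc  N=0 Z=0
-- IRQ taken; context saved, return-PC = 9 --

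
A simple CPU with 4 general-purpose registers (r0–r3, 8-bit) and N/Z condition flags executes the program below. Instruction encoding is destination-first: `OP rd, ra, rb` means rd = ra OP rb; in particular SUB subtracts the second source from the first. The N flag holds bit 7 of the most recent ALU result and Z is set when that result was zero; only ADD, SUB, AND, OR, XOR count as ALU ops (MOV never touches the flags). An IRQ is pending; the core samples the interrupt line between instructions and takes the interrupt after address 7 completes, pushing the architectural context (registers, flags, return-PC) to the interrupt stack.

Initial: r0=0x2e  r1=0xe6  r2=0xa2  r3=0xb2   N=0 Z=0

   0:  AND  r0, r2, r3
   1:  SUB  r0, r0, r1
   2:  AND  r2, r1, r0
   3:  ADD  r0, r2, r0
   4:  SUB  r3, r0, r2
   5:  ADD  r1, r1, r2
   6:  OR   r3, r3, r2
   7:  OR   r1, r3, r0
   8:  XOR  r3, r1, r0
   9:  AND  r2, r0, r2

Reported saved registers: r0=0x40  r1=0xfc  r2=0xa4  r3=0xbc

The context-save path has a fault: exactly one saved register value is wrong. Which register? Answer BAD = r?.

after  0: r0=0xa2 r1=0xe6 r2=0xa2 r3=0xb2  N=1 Z=0
after  1: r0=0xbc r1=0xe6 r2=0xa2 r3=0xb2  N=1 Z=0
after  2: r0=0xbc r1=0xe6 r2=0xa4 r3=0xb2  N=1 Z=0
after  3: r0=0x60 r1=0xe6 r2=0xa4 r3=0xb2  N=0 Z=0
after  4: r0=0x60 r1=0xe6 r2=0xa4 r3=0xbc  N=1 Z=0
after  5: r0=0x60 r1=0x8a r2=0xa4 r3=0xbc  N=1 Z=0
after  6: r0=0x60 r1=0x8a r2=0xa4 r3=0xbc  N=1 Z=0
after  7: r0=0x60 r1=0xfc r2=0xa4 r3=0xbc  N=1 Z=0
-- IRQ taken; context saved, return-PC = 8 --
mismatch: r0: reported 0x40 vs actual 0x60

BAD = r0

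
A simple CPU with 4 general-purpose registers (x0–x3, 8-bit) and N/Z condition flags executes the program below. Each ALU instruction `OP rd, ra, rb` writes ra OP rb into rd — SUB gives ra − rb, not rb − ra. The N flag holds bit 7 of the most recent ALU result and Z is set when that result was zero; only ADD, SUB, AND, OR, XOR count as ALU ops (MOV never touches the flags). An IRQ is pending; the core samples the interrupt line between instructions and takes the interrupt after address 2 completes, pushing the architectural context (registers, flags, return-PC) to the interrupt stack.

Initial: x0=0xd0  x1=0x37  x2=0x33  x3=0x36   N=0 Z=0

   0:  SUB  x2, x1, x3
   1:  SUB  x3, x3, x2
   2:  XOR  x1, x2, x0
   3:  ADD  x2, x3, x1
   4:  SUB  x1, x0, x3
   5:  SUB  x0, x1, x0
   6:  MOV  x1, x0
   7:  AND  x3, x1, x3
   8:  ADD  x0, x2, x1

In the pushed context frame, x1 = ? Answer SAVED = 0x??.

SAVED = 0xd1

after  0: x0=0xd0 x1=0x37 x2=0x01 x3=0x36  N=0 Z=0
after  1: x0=0xd0 x1=0x37 x2=0x01 x3=0x35  N=0 Z=0
after  2: x0=0xd0 x1=0xd1 x2=0x01 x3=0x35  N=1 Z=0
-- IRQ taken; context saved, return-PC = 3 --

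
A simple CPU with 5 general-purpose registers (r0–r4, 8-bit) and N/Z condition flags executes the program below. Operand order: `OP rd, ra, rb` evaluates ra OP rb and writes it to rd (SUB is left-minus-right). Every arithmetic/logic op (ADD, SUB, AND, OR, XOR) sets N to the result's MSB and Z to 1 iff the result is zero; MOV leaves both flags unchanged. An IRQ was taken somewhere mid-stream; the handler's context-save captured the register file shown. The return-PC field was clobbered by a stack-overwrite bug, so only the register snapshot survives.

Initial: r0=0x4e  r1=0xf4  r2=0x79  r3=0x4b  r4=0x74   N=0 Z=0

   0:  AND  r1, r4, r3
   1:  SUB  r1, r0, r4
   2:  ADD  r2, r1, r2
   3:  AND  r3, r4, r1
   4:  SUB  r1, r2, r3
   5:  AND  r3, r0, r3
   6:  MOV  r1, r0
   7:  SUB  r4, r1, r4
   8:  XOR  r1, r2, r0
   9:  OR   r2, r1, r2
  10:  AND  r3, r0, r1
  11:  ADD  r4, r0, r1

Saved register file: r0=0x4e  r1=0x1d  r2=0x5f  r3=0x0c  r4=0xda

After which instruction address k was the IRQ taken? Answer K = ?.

K = 10

after  0: r0=0x4e r1=0x40 r2=0x79 r3=0x4b r4=0x74  N=0 Z=0
after  1: r0=0x4e r1=0xda r2=0x79 r3=0x4b r4=0x74  N=1 Z=0
after  2: r0=0x4e r1=0xda r2=0x53 r3=0x4b r4=0x74  N=0 Z=0
after  3: r0=0x4e r1=0xda r2=0x53 r3=0x50 r4=0x74  N=0 Z=0
after  4: r0=0x4e r1=0x03 r2=0x53 r3=0x50 r4=0x74  N=0 Z=0
after  5: r0=0x4e r1=0x03 r2=0x53 r3=0x40 r4=0x74  N=0 Z=0
after  6: r0=0x4e r1=0x4e r2=0x53 r3=0x40 r4=0x74  N=0 Z=0
after  7: r0=0x4e r1=0x4e r2=0x53 r3=0x40 r4=0xda  N=1 Z=0
after  8: r0=0x4e r1=0x1d r2=0x53 r3=0x40 r4=0xda  N=0 Z=0
after  9: r0=0x4e r1=0x1d r2=0x5f r3=0x40 r4=0xda  N=0 Z=0
after 10: r0=0x4e r1=0x1d r2=0x5f r3=0x0c r4=0xda  N=0 Z=0
-- IRQ taken; context saved, return-PC = 11 --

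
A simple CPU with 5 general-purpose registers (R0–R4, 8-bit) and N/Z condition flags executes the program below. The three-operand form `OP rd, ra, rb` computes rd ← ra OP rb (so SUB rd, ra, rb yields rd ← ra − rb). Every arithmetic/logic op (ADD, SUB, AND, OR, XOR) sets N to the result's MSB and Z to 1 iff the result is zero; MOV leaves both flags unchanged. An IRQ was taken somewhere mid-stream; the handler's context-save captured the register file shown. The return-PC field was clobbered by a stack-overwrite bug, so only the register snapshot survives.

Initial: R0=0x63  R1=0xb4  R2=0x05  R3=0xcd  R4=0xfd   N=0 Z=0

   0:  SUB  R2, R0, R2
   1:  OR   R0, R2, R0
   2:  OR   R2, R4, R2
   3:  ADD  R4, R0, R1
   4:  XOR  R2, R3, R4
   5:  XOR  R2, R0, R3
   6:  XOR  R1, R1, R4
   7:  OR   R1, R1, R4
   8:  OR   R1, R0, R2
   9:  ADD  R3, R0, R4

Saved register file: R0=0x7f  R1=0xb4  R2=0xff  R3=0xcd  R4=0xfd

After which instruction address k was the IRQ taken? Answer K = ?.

K = 2

after  0: R0=0x63 R1=0xb4 R2=0x5e R3=0xcd R4=0xfd  N=0 Z=0
after  1: R0=0x7f R1=0xb4 R2=0x5e R3=0xcd R4=0xfd  N=0 Z=0
after  2: R0=0x7f R1=0xb4 R2=0xff R3=0xcd R4=0xfd  N=1 Z=0
-- IRQ taken; context saved, return-PC = 3 --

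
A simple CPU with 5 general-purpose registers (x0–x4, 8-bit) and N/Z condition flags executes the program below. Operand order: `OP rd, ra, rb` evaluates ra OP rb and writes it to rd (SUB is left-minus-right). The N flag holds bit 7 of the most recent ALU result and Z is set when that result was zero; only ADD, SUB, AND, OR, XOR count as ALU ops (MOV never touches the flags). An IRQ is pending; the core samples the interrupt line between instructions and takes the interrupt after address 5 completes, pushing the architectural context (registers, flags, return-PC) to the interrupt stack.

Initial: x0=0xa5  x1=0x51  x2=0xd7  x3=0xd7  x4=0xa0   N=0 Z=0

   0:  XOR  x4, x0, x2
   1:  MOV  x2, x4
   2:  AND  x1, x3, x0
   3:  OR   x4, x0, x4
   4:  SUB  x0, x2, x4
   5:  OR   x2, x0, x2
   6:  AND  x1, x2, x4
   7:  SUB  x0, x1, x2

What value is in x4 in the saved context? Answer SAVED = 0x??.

after  0: x0=0xa5 x1=0x51 x2=0xd7 x3=0xd7 x4=0x72  N=0 Z=0
after  1: x0=0xa5 x1=0x51 x2=0x72 x3=0xd7 x4=0x72  N=0 Z=0
after  2: x0=0xa5 x1=0x85 x2=0x72 x3=0xd7 x4=0x72  N=1 Z=0
after  3: x0=0xa5 x1=0x85 x2=0x72 x3=0xd7 x4=0xf7  N=1 Z=0
after  4: x0=0x7b x1=0x85 x2=0x72 x3=0xd7 x4=0xf7  N=0 Z=0
after  5: x0=0x7b x1=0x85 x2=0x7b x3=0xd7 x4=0xf7  N=0 Z=0
-- IRQ taken; context saved, return-PC = 6 --

SAVED = 0xf7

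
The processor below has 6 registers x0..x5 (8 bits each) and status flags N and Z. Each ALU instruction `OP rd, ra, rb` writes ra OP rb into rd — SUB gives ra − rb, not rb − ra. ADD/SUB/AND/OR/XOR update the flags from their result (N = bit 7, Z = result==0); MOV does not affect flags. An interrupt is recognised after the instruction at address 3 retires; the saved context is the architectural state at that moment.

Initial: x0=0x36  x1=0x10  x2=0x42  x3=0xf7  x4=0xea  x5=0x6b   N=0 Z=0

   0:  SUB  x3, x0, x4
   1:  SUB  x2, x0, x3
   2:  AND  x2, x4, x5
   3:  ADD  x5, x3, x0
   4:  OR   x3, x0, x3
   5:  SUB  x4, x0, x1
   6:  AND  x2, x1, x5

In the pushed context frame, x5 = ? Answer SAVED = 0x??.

SAVED = 0x82

after  0: x0=0x36 x1=0x10 x2=0x42 x3=0x4c x4=0xea x5=0x6b  N=0 Z=0
after  1: x0=0x36 x1=0x10 x2=0xea x3=0x4c x4=0xea x5=0x6b  N=1 Z=0
after  2: x0=0x36 x1=0x10 x2=0x6a x3=0x4c x4=0xea x5=0x6b  N=0 Z=0
after  3: x0=0x36 x1=0x10 x2=0x6a x3=0x4c x4=0xea x5=0x82  N=1 Z=0
-- IRQ taken; context saved, return-PC = 4 --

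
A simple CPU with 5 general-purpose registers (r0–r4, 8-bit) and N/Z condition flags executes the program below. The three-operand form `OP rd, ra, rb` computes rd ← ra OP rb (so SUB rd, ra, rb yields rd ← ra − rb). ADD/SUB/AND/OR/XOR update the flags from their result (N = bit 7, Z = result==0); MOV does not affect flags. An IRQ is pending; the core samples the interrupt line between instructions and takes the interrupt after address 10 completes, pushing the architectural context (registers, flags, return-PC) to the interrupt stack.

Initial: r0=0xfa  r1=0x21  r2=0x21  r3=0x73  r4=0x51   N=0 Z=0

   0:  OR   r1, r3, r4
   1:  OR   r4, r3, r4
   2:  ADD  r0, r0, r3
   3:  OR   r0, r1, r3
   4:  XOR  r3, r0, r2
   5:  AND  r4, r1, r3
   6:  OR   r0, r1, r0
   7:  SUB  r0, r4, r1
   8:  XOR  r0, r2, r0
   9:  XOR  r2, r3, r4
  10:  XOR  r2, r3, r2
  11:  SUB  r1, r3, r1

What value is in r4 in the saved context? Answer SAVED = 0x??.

after  0: r0=0xfa r1=0x73 r2=0x21 r3=0x73 r4=0x51  N=0 Z=0
after  1: r0=0xfa r1=0x73 r2=0x21 r3=0x73 r4=0x73  N=0 Z=0
after  2: r0=0x6d r1=0x73 r2=0x21 r3=0x73 r4=0x73  N=0 Z=0
after  3: r0=0x73 r1=0x73 r2=0x21 r3=0x73 r4=0x73  N=0 Z=0
after  4: r0=0x73 r1=0x73 r2=0x21 r3=0x52 r4=0x73  N=0 Z=0
after  5: r0=0x73 r1=0x73 r2=0x21 r3=0x52 r4=0x52  N=0 Z=0
after  6: r0=0x73 r1=0x73 r2=0x21 r3=0x52 r4=0x52  N=0 Z=0
after  7: r0=0xdf r1=0x73 r2=0x21 r3=0x52 r4=0x52  N=1 Z=0
after  8: r0=0xfe r1=0x73 r2=0x21 r3=0x52 r4=0x52  N=1 Z=0
after  9: r0=0xfe r1=0x73 r2=0x00 r3=0x52 r4=0x52  N=0 Z=1
after 10: r0=0xfe r1=0x73 r2=0x52 r3=0x52 r4=0x52  N=0 Z=0
-- IRQ taken; context saved, return-PC = 11 --

SAVED = 0x52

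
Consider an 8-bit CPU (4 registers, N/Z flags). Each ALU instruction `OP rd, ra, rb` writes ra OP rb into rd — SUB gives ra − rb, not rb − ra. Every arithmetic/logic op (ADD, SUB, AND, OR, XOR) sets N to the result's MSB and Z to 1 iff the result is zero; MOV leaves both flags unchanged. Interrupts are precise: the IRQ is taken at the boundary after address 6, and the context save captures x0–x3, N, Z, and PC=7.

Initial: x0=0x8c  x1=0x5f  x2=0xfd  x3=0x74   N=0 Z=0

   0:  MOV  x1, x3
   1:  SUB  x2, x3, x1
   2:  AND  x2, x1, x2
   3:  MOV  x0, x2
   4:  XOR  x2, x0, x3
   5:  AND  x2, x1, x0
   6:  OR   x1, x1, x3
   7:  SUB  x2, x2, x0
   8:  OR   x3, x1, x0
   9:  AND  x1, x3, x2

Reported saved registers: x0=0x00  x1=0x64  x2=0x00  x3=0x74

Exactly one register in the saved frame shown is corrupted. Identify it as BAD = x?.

after  0: x0=0x8c x1=0x74 x2=0xfd x3=0x74  N=0 Z=0
after  1: x0=0x8c x1=0x74 x2=0x00 x3=0x74  N=0 Z=1
after  2: x0=0x8c x1=0x74 x2=0x00 x3=0x74  N=0 Z=1
after  3: x0=0x00 x1=0x74 x2=0x00 x3=0x74  N=0 Z=1
after  4: x0=0x00 x1=0x74 x2=0x74 x3=0x74  N=0 Z=0
after  5: x0=0x00 x1=0x74 x2=0x00 x3=0x74  N=0 Z=1
after  6: x0=0x00 x1=0x74 x2=0x00 x3=0x74  N=0 Z=0
-- IRQ taken; context saved, return-PC = 7 --
mismatch: x1: reported 0x64 vs actual 0x74

BAD = x1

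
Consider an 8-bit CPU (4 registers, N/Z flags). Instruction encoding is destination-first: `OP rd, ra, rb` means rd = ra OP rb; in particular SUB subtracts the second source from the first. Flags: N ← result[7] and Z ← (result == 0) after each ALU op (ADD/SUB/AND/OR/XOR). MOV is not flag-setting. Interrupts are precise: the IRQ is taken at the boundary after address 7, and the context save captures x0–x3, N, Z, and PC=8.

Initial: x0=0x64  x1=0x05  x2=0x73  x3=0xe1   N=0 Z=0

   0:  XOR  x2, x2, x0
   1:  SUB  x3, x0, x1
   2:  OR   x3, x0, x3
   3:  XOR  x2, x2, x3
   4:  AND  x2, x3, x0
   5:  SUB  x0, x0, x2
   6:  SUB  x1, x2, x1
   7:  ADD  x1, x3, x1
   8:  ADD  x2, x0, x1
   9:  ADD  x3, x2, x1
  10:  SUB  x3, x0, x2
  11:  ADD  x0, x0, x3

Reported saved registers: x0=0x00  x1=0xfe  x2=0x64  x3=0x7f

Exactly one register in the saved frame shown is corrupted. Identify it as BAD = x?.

after  0: x0=0x64 x1=0x05 x2=0x17 x3=0xe1  N=0 Z=0
after  1: x0=0x64 x1=0x05 x2=0x17 x3=0x5f  N=0 Z=0
after  2: x0=0x64 x1=0x05 x2=0x17 x3=0x7f  N=0 Z=0
after  3: x0=0x64 x1=0x05 x2=0x68 x3=0x7f  N=0 Z=0
after  4: x0=0x64 x1=0x05 x2=0x64 x3=0x7f  N=0 Z=0
after  5: x0=0x00 x1=0x05 x2=0x64 x3=0x7f  N=0 Z=1
after  6: x0=0x00 x1=0x5f x2=0x64 x3=0x7f  N=0 Z=0
after  7: x0=0x00 x1=0xde x2=0x64 x3=0x7f  N=1 Z=0
-- IRQ taken; context saved, return-PC = 8 --
mismatch: x1: reported 0xfe vs actual 0xde

BAD = x1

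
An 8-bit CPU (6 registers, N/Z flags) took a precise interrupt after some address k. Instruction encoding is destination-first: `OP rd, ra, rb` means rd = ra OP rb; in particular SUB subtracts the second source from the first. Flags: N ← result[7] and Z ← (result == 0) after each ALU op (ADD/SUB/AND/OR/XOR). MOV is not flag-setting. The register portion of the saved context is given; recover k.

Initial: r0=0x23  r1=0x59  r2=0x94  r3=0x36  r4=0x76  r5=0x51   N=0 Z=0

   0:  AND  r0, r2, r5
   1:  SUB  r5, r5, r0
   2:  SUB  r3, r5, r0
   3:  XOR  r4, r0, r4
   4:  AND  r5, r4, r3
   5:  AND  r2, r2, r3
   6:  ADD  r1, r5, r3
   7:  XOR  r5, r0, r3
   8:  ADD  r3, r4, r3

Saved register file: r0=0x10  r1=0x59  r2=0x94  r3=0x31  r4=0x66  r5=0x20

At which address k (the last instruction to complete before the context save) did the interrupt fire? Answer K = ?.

after  0: r0=0x10 r1=0x59 r2=0x94 r3=0x36 r4=0x76 r5=0x51  N=0 Z=0
after  1: r0=0x10 r1=0x59 r2=0x94 r3=0x36 r4=0x76 r5=0x41  N=0 Z=0
after  2: r0=0x10 r1=0x59 r2=0x94 r3=0x31 r4=0x76 r5=0x41  N=0 Z=0
after  3: r0=0x10 r1=0x59 r2=0x94 r3=0x31 r4=0x66 r5=0x41  N=0 Z=0
after  4: r0=0x10 r1=0x59 r2=0x94 r3=0x31 r4=0x66 r5=0x20  N=0 Z=0
-- IRQ taken; context saved, return-PC = 5 --

K = 4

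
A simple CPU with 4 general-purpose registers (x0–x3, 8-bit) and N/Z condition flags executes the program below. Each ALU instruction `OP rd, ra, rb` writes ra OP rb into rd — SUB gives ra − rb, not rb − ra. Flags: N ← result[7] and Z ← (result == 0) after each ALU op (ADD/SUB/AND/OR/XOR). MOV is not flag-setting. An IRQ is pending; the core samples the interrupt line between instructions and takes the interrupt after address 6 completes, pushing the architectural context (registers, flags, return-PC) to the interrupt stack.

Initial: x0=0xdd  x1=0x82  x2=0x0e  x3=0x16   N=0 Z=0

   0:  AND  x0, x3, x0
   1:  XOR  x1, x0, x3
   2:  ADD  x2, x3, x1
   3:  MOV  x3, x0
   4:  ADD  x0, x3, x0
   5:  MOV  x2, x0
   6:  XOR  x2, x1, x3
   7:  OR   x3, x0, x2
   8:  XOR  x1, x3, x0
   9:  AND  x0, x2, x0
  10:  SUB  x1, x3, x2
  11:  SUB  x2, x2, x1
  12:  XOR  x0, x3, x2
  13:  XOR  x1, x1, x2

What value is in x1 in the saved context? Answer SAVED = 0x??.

after  0: x0=0x14 x1=0x82 x2=0x0e x3=0x16  N=0 Z=0
after  1: x0=0x14 x1=0x02 x2=0x0e x3=0x16  N=0 Z=0
after  2: x0=0x14 x1=0x02 x2=0x18 x3=0x16  N=0 Z=0
after  3: x0=0x14 x1=0x02 x2=0x18 x3=0x14  N=0 Z=0
after  4: x0=0x28 x1=0x02 x2=0x18 x3=0x14  N=0 Z=0
after  5: x0=0x28 x1=0x02 x2=0x28 x3=0x14  N=0 Z=0
after  6: x0=0x28 x1=0x02 x2=0x16 x3=0x14  N=0 Z=0
-- IRQ taken; context saved, return-PC = 7 --

SAVED = 0x02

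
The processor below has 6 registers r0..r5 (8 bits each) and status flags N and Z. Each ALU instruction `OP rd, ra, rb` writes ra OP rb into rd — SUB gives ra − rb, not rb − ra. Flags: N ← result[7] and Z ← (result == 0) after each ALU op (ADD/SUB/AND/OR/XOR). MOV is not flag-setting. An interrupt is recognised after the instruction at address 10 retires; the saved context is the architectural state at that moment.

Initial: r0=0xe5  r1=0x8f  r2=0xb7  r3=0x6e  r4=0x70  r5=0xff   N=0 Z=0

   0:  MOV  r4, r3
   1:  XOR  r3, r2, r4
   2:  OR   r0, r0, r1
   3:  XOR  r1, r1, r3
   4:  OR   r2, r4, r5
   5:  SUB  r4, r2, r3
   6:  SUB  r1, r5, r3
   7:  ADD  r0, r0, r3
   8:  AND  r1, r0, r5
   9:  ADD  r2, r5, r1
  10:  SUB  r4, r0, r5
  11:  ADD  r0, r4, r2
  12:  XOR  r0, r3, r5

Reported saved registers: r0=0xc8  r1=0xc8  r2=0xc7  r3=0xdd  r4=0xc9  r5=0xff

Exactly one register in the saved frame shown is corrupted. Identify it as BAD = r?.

BAD = r3

after  0: r0=0xe5 r1=0x8f r2=0xb7 r3=0x6e r4=0x6e r5=0xff  N=0 Z=0
after  1: r0=0xe5 r1=0x8f r2=0xb7 r3=0xd9 r4=0x6e r5=0xff  N=1 Z=0
after  2: r0=0xef r1=0x8f r2=0xb7 r3=0xd9 r4=0x6e r5=0xff  N=1 Z=0
after  3: r0=0xef r1=0x56 r2=0xb7 r3=0xd9 r4=0x6e r5=0xff  N=0 Z=0
after  4: r0=0xef r1=0x56 r2=0xff r3=0xd9 r4=0x6e r5=0xff  N=1 Z=0
after  5: r0=0xef r1=0x56 r2=0xff r3=0xd9 r4=0x26 r5=0xff  N=0 Z=0
after  6: r0=0xef r1=0x26 r2=0xff r3=0xd9 r4=0x26 r5=0xff  N=0 Z=0
after  7: r0=0xc8 r1=0x26 r2=0xff r3=0xd9 r4=0x26 r5=0xff  N=1 Z=0
after  8: r0=0xc8 r1=0xc8 r2=0xff r3=0xd9 r4=0x26 r5=0xff  N=1 Z=0
after  9: r0=0xc8 r1=0xc8 r2=0xc7 r3=0xd9 r4=0x26 r5=0xff  N=1 Z=0
after 10: r0=0xc8 r1=0xc8 r2=0xc7 r3=0xd9 r4=0xc9 r5=0xff  N=1 Z=0
-- IRQ taken; context saved, return-PC = 11 --
mismatch: r3: reported 0xdd vs actual 0xd9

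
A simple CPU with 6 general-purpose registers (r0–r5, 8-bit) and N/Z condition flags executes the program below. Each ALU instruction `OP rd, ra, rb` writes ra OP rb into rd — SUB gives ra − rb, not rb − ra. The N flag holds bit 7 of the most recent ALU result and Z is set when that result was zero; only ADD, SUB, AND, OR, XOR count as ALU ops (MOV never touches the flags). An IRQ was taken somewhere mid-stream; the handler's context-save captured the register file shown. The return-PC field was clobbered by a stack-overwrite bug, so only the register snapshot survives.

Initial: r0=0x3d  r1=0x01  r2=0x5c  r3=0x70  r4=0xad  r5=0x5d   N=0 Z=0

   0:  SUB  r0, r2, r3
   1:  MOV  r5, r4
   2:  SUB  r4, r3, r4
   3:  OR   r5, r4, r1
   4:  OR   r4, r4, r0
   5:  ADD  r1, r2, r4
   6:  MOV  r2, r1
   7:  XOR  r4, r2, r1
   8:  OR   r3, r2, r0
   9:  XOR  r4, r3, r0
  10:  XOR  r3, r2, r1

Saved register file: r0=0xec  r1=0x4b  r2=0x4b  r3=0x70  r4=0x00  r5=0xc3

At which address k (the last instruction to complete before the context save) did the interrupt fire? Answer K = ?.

K = 7

after  0: r0=0xec r1=0x01 r2=0x5c r3=0x70 r4=0xad r5=0x5d  N=1 Z=0
after  1: r0=0xec r1=0x01 r2=0x5c r3=0x70 r4=0xad r5=0xad  N=1 Z=0
after  2: r0=0xec r1=0x01 r2=0x5c r3=0x70 r4=0xc3 r5=0xad  N=1 Z=0
after  3: r0=0xec r1=0x01 r2=0x5c r3=0x70 r4=0xc3 r5=0xc3  N=1 Z=0
after  4: r0=0xec r1=0x01 r2=0x5c r3=0x70 r4=0xef r5=0xc3  N=1 Z=0
after  5: r0=0xec r1=0x4b r2=0x5c r3=0x70 r4=0xef r5=0xc3  N=0 Z=0
after  6: r0=0xec r1=0x4b r2=0x4b r3=0x70 r4=0xef r5=0xc3  N=0 Z=0
after  7: r0=0xec r1=0x4b r2=0x4b r3=0x70 r4=0x00 r5=0xc3  N=0 Z=1
-- IRQ taken; context saved, return-PC = 8 --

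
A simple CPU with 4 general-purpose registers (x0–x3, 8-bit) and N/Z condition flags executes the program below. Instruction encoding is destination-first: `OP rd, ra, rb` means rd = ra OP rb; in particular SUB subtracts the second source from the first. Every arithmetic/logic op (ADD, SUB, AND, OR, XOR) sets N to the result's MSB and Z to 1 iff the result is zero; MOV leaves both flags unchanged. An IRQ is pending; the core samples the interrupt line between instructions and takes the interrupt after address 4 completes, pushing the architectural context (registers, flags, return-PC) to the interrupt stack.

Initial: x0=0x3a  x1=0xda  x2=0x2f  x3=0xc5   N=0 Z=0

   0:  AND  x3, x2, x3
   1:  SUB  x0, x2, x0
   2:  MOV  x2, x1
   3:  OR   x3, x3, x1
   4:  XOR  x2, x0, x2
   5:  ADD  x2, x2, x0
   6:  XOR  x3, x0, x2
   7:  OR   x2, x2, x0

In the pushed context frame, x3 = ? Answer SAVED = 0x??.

after  0: x0=0x3a x1=0xda x2=0x2f x3=0x05  N=0 Z=0
after  1: x0=0xf5 x1=0xda x2=0x2f x3=0x05  N=1 Z=0
after  2: x0=0xf5 x1=0xda x2=0xda x3=0x05  N=1 Z=0
after  3: x0=0xf5 x1=0xda x2=0xda x3=0xdf  N=1 Z=0
after  4: x0=0xf5 x1=0xda x2=0x2f x3=0xdf  N=0 Z=0
-- IRQ taken; context saved, return-PC = 5 --

SAVED = 0xdf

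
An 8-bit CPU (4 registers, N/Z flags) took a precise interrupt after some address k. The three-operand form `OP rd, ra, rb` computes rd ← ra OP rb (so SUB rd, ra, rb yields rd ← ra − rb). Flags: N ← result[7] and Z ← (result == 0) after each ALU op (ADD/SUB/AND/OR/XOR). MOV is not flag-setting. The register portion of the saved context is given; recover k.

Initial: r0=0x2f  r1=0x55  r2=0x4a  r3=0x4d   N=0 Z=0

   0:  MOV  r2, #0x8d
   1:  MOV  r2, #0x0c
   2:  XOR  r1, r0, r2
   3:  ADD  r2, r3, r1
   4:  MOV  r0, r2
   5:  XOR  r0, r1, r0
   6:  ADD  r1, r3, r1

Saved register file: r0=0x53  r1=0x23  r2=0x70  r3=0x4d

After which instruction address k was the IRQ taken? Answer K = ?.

K = 5

after  0: r0=0x2f r1=0x55 r2=0x8d r3=0x4d  N=0 Z=0
after  1: r0=0x2f r1=0x55 r2=0x0c r3=0x4d  N=0 Z=0
after  2: r0=0x2f r1=0x23 r2=0x0c r3=0x4d  N=0 Z=0
after  3: r0=0x2f r1=0x23 r2=0x70 r3=0x4d  N=0 Z=0
after  4: r0=0x70 r1=0x23 r2=0x70 r3=0x4d  N=0 Z=0
after  5: r0=0x53 r1=0x23 r2=0x70 r3=0x4d  N=0 Z=0
-- IRQ taken; context saved, return-PC = 6 --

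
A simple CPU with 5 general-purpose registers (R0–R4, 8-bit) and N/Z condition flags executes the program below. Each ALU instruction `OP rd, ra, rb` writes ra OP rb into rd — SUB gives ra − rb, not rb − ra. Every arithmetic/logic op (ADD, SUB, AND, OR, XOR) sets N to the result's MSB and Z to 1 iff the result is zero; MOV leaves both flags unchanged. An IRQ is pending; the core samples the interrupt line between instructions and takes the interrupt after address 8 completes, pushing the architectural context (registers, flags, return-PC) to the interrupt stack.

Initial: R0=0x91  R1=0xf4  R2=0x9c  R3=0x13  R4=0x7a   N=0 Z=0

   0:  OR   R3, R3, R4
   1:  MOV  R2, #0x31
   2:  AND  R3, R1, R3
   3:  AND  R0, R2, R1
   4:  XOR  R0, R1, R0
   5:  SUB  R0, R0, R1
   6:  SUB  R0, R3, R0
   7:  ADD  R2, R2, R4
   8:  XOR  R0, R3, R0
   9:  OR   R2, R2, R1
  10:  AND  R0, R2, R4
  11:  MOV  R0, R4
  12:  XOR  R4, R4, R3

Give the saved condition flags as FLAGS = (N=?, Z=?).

after  0: R0=0x91 R1=0xf4 R2=0x9c R3=0x7b R4=0x7a  N=0 Z=0
after  1: R0=0x91 R1=0xf4 R2=0x31 R3=0x7b R4=0x7a  N=0 Z=0
after  2: R0=0x91 R1=0xf4 R2=0x31 R3=0x70 R4=0x7a  N=0 Z=0
after  3: R0=0x30 R1=0xf4 R2=0x31 R3=0x70 R4=0x7a  N=0 Z=0
after  4: R0=0xc4 R1=0xf4 R2=0x31 R3=0x70 R4=0x7a  N=1 Z=0
after  5: R0=0xd0 R1=0xf4 R2=0x31 R3=0x70 R4=0x7a  N=1 Z=0
after  6: R0=0xa0 R1=0xf4 R2=0x31 R3=0x70 R4=0x7a  N=1 Z=0
after  7: R0=0xa0 R1=0xf4 R2=0xab R3=0x70 R4=0x7a  N=1 Z=0
after  8: R0=0xd0 R1=0xf4 R2=0xab R3=0x70 R4=0x7a  N=1 Z=0
-- IRQ taken; context saved, return-PC = 9 --

FLAGS = (N=1, Z=0)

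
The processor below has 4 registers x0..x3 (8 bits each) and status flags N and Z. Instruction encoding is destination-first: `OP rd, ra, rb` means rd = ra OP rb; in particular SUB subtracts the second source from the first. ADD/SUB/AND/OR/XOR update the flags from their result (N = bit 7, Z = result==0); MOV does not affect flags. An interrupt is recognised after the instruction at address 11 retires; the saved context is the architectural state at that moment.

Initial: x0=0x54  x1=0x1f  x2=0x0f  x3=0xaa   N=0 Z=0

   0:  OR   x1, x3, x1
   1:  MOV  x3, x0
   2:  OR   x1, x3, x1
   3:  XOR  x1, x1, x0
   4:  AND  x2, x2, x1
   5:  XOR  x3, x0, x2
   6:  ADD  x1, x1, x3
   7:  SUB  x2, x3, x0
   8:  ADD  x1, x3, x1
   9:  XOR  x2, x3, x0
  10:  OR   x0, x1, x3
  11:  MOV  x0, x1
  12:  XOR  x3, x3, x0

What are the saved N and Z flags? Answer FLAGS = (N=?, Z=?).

FLAGS = (N=0, Z=0)

after  0: x0=0x54 x1=0xbf x2=0x0f x3=0xaa  N=1 Z=0
after  1: x0=0x54 x1=0xbf x2=0x0f x3=0x54  N=1 Z=0
after  2: x0=0x54 x1=0xff x2=0x0f x3=0x54  N=1 Z=0
after  3: x0=0x54 x1=0xab x2=0x0f x3=0x54  N=1 Z=0
after  4: x0=0x54 x1=0xab x2=0x0b x3=0x54  N=0 Z=0
after  5: x0=0x54 x1=0xab x2=0x0b x3=0x5f  N=0 Z=0
after  6: x0=0x54 x1=0x0a x2=0x0b x3=0x5f  N=0 Z=0
after  7: x0=0x54 x1=0x0a x2=0x0b x3=0x5f  N=0 Z=0
after  8: x0=0x54 x1=0x69 x2=0x0b x3=0x5f  N=0 Z=0
after  9: x0=0x54 x1=0x69 x2=0x0b x3=0x5f  N=0 Z=0
after 10: x0=0x7f x1=0x69 x2=0x0b x3=0x5f  N=0 Z=0
after 11: x0=0x69 x1=0x69 x2=0x0b x3=0x5f  N=0 Z=0
-- IRQ taken; context saved, return-PC = 12 --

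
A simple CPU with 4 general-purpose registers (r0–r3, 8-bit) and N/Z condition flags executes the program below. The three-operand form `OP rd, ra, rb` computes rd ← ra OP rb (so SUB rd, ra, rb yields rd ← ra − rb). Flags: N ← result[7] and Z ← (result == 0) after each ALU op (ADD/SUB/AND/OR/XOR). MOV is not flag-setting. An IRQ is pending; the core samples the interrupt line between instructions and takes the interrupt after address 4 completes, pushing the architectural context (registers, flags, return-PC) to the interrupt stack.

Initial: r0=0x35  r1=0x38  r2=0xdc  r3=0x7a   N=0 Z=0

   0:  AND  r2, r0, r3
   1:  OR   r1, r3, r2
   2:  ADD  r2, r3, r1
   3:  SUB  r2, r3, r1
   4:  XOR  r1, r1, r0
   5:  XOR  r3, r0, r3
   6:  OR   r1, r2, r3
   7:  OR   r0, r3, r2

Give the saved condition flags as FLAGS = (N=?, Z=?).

after  0: r0=0x35 r1=0x38 r2=0x30 r3=0x7a  N=0 Z=0
after  1: r0=0x35 r1=0x7a r2=0x30 r3=0x7a  N=0 Z=0
after  2: r0=0x35 r1=0x7a r2=0xf4 r3=0x7a  N=1 Z=0
after  3: r0=0x35 r1=0x7a r2=0x00 r3=0x7a  N=0 Z=1
after  4: r0=0x35 r1=0x4f r2=0x00 r3=0x7a  N=0 Z=0
-- IRQ taken; context saved, return-PC = 5 --

FLAGS = (N=0, Z=0)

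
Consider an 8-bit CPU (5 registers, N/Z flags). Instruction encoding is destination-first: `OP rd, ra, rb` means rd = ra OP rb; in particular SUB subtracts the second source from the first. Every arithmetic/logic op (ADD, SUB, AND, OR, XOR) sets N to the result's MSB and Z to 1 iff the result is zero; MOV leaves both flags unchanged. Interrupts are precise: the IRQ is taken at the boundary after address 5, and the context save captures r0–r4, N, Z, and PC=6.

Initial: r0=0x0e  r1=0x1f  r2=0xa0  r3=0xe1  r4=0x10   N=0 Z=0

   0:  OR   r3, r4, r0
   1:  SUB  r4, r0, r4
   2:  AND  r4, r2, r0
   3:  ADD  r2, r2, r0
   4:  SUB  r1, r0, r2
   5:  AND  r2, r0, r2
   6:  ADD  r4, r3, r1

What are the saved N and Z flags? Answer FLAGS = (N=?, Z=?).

after  0: r0=0x0e r1=0x1f r2=0xa0 r3=0x1e r4=0x10  N=0 Z=0
after  1: r0=0x0e r1=0x1f r2=0xa0 r3=0x1e r4=0xfe  N=1 Z=0
after  2: r0=0x0e r1=0x1f r2=0xa0 r3=0x1e r4=0x00  N=0 Z=1
after  3: r0=0x0e r1=0x1f r2=0xae r3=0x1e r4=0x00  N=1 Z=0
after  4: r0=0x0e r1=0x60 r2=0xae r3=0x1e r4=0x00  N=0 Z=0
after  5: r0=0x0e r1=0x60 r2=0x0e r3=0x1e r4=0x00  N=0 Z=0
-- IRQ taken; context saved, return-PC = 6 --

FLAGS = (N=0, Z=0)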